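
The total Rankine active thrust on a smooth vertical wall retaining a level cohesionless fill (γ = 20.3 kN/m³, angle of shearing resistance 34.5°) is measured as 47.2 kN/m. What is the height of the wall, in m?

4.10 m

K_a = 0.2768. P_a = ½ K_a γ H² ⇒ H = √(2P_a/(K_a γ)).
H = √(2×47.2/(0.2768×20.3)) = 4.099 m.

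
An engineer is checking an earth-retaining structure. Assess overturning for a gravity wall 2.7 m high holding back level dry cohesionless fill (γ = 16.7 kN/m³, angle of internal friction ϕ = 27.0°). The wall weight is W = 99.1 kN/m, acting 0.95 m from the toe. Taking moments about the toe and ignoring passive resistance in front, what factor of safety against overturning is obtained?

K_a = tan²(45° − 27.0°/2) = 0.3755.
P_a = ½K_aγH² = 0.5×0.3755×16.7×2.7² = 22.86 kN/m, acting at H/3 = 0.9000 m above the base.
Overturning moment M_o = P_a × H/3 = 22.86 × 0.9000 = 20.57.
Resisting moment M_r = W × 0.95 = 99.1 × 0.95 = 94.14.
FS_overturning = M_r/M_o = 94.14/20.57 = 4.576.

4.58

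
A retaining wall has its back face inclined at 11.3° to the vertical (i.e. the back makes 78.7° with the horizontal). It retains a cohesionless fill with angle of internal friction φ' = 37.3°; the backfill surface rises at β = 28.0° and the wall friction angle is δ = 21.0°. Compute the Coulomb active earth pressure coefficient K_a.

0.498

K_a = sin²(α+φ) / [sin²α · sin(α−δ) · (1 + √{sin(φ+δ)sin(φ−β) / (sin(α−δ)sin(α+β))})²].
With α = 78.7°, φ = 37.3°, δ = 21.0°, β = 28.0°: K_a = 0.4984.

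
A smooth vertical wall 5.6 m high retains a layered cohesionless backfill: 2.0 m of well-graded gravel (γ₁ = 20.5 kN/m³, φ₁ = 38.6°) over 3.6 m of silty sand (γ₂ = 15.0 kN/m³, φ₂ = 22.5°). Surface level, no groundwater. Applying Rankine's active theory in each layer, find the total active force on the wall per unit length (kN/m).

K_a1 = tan²(45°−38.6°/2) = 0.2316; K_a2 = tan²(45°−22.5°/2) = 0.4465.
Layer 1: σ at base = K_a1 γ₁ h₁ = 9.496 kPa; P₁ = ½×9.496×2.0 = 9.496.
Layer 2: σ_v at top = γ₁h₁ = 41.00; σ_h top = K_a2×41.00 = 18.30; σ_h base = K_a2×(41.00+15.0×3.6) = 42.41.
P₂ = ½(18.30+42.41)×3.6 = 109.3. Total P_a = 9.496+109.3 = 118.8 kN/m.

119 kN/m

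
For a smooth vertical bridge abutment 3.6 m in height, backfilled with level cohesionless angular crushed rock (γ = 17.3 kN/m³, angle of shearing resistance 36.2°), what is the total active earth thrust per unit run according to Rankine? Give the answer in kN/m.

28.9 kN/m

K_a = tan²(45° − φ/2) = 0.2574.
P_a = ½ K_a γ H² = 0.5 × 0.2574 × 17.3 × 3.6² = 28.85 kN/m.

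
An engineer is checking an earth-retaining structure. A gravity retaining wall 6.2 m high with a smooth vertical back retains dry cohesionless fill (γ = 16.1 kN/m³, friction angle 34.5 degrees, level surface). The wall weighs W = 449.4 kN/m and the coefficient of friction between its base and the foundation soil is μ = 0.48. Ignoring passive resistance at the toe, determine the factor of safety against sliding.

2.52

K_a = tan²(45° − 34.5°/2) = 0.2768.
P_a = ½K_aγH² = 0.5×0.2768×16.1×6.2² = 85.66 kN/m, acting at H/3 = 2.067 m above the base.
FS_sliding = μW / P_a = 0.48×449.4 / 85.66 = 2.518.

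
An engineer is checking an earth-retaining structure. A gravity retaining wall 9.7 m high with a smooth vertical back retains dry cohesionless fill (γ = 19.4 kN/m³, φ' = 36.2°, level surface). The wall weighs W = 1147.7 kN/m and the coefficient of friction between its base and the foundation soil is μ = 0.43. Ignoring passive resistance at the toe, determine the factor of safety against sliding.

K_a = tan²(45° − 36.2°/2) = 0.2574.
P_a = ½K_aγH² = 0.5×0.2574×19.4×9.7² = 234.9 kN/m, acting at H/3 = 3.233 m above the base.
FS_sliding = μW / P_a = 0.43×1147.7 / 234.9 = 2.101.

2.10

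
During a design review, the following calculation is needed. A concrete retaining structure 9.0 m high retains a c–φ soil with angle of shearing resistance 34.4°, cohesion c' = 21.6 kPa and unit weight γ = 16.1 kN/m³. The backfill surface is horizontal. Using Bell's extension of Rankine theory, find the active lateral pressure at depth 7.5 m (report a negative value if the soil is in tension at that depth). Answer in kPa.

10.8 kPa

K_a = (1 − sin φ)/(1 + sin φ) = 0.2780.
σ_a = K_a γ z − 2c√K_a = 0.2780×16.1×7.5 − 2×21.6×0.5272 = 10.79 kPa.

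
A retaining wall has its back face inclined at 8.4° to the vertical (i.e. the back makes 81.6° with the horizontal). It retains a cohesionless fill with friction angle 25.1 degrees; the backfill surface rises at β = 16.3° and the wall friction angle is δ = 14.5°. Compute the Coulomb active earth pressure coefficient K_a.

0.578

K_a = sin²(α+φ) / [sin²α · sin(α−δ) · (1 + √{sin(φ+δ)sin(φ−β) / (sin(α−δ)sin(α+β))})²].
With α = 81.6°, φ = 25.1°, δ = 14.5°, β = 16.3°: K_a = 0.5780.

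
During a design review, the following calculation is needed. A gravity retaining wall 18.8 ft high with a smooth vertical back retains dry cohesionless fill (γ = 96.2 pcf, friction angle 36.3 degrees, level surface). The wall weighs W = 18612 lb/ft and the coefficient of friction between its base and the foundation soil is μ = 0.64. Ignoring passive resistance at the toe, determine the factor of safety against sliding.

K_a = tan²(45° − 36.3°/2) = 0.2563.
P_a = ½K_aγH² = 0.5×0.2563×96.2×18.8² = 4357 lb/ft, acting at H/3 = 6.267 ft above the base.
FS_sliding = μW / P_a = 0.64×18612 / 4357 = 2.734.

2.73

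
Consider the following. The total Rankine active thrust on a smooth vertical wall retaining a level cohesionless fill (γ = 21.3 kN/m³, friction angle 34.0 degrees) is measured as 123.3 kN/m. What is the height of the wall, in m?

K_a = 0.2827. P_a = ½ K_a γ H² ⇒ H = √(2P_a/(K_a γ)).
H = √(2×123.3/(0.2827×21.3)) = 6.399 m.

6.40 m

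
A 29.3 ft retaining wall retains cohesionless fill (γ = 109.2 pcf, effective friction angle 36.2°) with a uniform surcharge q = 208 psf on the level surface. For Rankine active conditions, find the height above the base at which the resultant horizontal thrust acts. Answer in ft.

10.3 ft

K_a = 0.2574.
Triangular part P₁ = ½K_aγH² = 12060 at H/3 = 9.767 ft; rectangular part P₂ = K_a q H = 1569 at H/2 = 14.65 ft.
ȳ = (P₁·9.767 + P₂·14.65)/(P₁+P₂) = 10.33 ft.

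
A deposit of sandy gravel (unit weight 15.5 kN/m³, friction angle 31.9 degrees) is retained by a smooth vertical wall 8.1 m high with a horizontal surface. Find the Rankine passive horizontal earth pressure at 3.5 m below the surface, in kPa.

K_p = (1 + sin φ)/(1 − sin φ) = 3.241.
σ_h = K_p γ z = 3.241 × 15.5 × 3.5 = 175.8 kPa.

176 kPa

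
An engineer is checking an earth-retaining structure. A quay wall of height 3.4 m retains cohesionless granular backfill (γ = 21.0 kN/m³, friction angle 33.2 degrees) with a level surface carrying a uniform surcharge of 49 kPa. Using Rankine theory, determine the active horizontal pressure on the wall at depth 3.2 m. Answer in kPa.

K_a = (1 − sin φ)/(1 + sin φ) = 0.2924.
σ_v = γz + q = 21.0 × 3.2 + 49 = 116.2 kPa.
σ_h = K_a σ_v = 0.2924 × 116.2 = 33.97 kPa.

34.0 kPa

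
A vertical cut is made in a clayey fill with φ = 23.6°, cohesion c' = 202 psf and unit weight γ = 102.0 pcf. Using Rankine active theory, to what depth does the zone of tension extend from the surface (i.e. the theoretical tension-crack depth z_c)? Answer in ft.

6.05 ft

K_a = tan²(45° − 23.6°/2) = 0.4282; √K_a = 0.6544.
The active pressure is zero where K_a γ z = 2c√K_a, so z_c = 2c/(γ√K_a) = 2×202/(102.0×0.6544) = 6.053 ft.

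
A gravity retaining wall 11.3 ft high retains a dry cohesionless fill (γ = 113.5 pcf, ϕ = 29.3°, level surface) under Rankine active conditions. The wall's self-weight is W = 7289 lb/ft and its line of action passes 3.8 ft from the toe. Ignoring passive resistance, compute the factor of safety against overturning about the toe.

K_a = tan²(45° − 29.3°/2) = 0.3428.
P_a = ½K_aγH² = 0.5×0.3428×113.5×11.3² = 2484 lb/ft, acting at H/3 = 3.767 ft above the base.
Overturning moment M_o = P_a × H/3 = 2484 × 3.767 = 9358.
Resisting moment M_r = W × 3.8 = 7289 × 3.8 = 27700.
FS_overturning = M_r/M_o = 27700/9358 = 2.960.

2.96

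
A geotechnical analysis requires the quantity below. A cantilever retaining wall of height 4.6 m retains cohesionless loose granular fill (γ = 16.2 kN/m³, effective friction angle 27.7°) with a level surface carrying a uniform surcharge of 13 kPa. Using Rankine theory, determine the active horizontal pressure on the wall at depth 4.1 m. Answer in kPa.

K_a = (1 − sin φ)/(1 + sin φ) = 0.3653.
σ_v = γz + q = 16.2 × 4.1 + 13 = 79.42 kPa.
σ_h = K_a σ_v = 0.3653 × 79.42 = 29.01 kPa.

29.0 kPa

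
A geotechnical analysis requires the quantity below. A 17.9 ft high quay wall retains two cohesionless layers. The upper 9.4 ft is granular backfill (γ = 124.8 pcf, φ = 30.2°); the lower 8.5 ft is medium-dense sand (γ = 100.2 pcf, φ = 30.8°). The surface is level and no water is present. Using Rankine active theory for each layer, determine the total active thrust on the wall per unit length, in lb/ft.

6210 lb/ft

K_a1 = tan²(45°−30.2°/2) = 0.3307; K_a2 = tan²(45°−30.8°/2) = 0.3227.
Layer 1: σ at base = K_a1 γ₁ h₁ = 387.9 psf; P₁ = ½×387.9×9.4 = 1823.
Layer 2: σ_v at top = γ₁h₁ = 1173; σ_h top = K_a2×1173 = 378.6; σ_h base = K_a2×(1173+100.2×8.5) = 653.4.
P₂ = ½(378.6+653.4)×8.5 = 4386. Total P_a = 1823+4386 = 6209 lb/ft.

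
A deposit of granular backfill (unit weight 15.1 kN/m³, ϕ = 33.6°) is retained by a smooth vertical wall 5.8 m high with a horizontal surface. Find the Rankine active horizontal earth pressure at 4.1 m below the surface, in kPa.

K_a = (1 − sin φ)/(1 + sin φ) = 0.2875.
σ_h = K_a γ z = 0.2875 × 15.1 × 4.1 = 17.80 kPa.

17.8 kPa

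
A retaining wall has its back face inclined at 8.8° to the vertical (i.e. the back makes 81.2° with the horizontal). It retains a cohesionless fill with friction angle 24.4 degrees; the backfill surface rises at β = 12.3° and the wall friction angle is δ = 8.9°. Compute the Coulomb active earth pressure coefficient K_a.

K_a = sin²(α+φ) / [sin²α · sin(α−δ) · (1 + √{sin(φ+δ)sin(φ−β) / (sin(α−δ)sin(α+β))})²].
With α = 81.2°, φ = 24.4°, δ = 8.9°, β = 12.3°: K_a = 0.5488.

0.549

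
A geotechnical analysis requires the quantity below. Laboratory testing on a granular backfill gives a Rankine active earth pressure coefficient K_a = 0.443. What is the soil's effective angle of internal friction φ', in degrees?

K_a = tan²(45° − φ/2) ⇒ 45° − φ/2 = arctan(√0.443) = 33.65°.
φ = 2(45° − 33.65°) = 22.71°.

22.7°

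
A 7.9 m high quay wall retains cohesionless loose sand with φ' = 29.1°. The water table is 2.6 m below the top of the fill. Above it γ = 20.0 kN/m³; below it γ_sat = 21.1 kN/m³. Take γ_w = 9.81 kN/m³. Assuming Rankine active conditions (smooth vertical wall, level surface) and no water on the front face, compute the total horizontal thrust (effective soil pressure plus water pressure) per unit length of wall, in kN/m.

K_a = tan²(45° − φ/2) = 0.3456.
γ' = 21.1 − 9.81 = 11.29 kN/m³. Depth below WT = 5.3 m.
σ'_h at WT = K_a γ d_w = 17.97 kPa; at base = 17.97 + K_a γ' × 5.3 = 38.65 kPa.
P₁ (0–2.6 m) = ½×17.97×2.6 = 23.36. P₂ (2.6–7.9 m) = ½(17.97+38.65)×5.3 = 150.0.
P_w = ½ γ_w h₂² = 0.5×9.81×5.3² = 137.8. Total = 23.36+150.0+137.8 = 311.2 kN/m.

311 kN/m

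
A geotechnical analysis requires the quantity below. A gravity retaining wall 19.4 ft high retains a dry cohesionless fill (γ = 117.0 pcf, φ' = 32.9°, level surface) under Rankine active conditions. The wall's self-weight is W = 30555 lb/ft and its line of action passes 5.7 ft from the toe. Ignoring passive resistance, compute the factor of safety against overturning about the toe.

K_a = tan²(45° − 32.9°/2) = 0.2960.
P_a = ½K_aγH² = 0.5×0.2960×117.0×19.4² = 6518 lb/ft, acting at H/3 = 6.467 ft above the base.
Overturning moment M_o = P_a × H/3 = 6518 × 6.467 = 42150.
Resisting moment M_r = W × 5.7 = 30555 × 5.7 = 174200.
FS_overturning = M_r/M_o = 174200/42150 = 4.132.

4.13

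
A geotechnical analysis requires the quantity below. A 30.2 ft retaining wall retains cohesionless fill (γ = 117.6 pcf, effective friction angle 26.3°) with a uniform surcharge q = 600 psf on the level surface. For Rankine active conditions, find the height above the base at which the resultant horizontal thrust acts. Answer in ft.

K_a = 0.3859.
Triangular part P₁ = ½K_aγH² = 20700 at H/3 = 10.07 ft; rectangular part P₂ = K_a q H = 6993 at H/2 = 15.10 ft.
ȳ = (P₁·10.07 + P₂·15.10)/(P₁+P₂) = 11.34 ft.

11.3 ft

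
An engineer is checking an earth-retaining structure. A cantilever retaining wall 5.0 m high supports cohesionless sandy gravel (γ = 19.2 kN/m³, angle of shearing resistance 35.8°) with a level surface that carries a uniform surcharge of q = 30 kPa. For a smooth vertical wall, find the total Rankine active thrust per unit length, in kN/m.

K_a = tan²(45° − φ/2) = 0.2619.
Soil triangle: ½ K_a γ H² = 0.5×0.2619×19.2×5.0² = 62.85 kN/m.
Surcharge rectangle: K_a q H = 0.2619×30×5.0 = 39.28 kN/m.
Total = 62.85 + 39.28 = 102.1 kN/m.

102 kN/m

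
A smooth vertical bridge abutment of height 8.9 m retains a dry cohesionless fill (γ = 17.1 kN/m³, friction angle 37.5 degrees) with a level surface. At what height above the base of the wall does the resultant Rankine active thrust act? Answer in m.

K_a = 0.2432.
The pressure distribution is triangular, so the resultant acts at H/3 above the base = 8.9/3 = 2.967 m.

2.97 m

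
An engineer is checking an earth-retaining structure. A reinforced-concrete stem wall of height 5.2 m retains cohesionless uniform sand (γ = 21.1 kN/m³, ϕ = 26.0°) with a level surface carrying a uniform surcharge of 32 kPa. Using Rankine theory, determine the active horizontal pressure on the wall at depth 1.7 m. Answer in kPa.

K_a = (1 − sin φ)/(1 + sin φ) = 0.3905.
σ_v = γz + q = 21.1 × 1.7 + 32 = 67.87 kPa.
σ_h = K_a σ_v = 0.3905 × 67.87 = 26.50 kPa.

26.5 kPa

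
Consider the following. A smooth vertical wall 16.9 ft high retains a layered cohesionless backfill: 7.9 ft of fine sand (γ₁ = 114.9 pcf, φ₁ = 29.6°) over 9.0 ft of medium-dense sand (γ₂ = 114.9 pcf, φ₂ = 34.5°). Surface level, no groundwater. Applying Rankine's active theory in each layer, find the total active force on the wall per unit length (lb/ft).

K_a1 = tan²(45°−29.6°/2) = 0.3387; K_a2 = tan²(45°−34.5°/2) = 0.2768.
Layer 1: σ at base = K_a1 γ₁ h₁ = 307.5 psf; P₁ = ½×307.5×7.9 = 1215.
Layer 2: σ_v at top = γ₁h₁ = 907.7; σ_h top = K_a2×907.7 = 251.3; σ_h base = K_a2×(907.7+114.9×9.0) = 537.5.
P₂ = ½(251.3+537.5)×9.0 = 3549. Total P_a = 1215+3549 = 4764 lb/ft.

4760 lb/ft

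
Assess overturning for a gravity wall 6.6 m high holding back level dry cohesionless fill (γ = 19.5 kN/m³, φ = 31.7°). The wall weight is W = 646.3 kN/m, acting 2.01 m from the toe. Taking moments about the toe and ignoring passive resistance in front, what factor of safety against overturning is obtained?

K_a = tan²(45° − 31.7°/2) = 0.3111.
P_a = ½K_aγH² = 0.5×0.3111×19.5×6.6² = 132.1 kN/m, acting at H/3 = 2.200 m above the base.
Overturning moment M_o = P_a × H/3 = 132.1 × 2.200 = 290.7.
Resisting moment M_r = W × 2.01 = 646.3 × 2.01 = 1299.
FS_overturning = M_r/M_o = 1299/290.7 = 4.469.

4.47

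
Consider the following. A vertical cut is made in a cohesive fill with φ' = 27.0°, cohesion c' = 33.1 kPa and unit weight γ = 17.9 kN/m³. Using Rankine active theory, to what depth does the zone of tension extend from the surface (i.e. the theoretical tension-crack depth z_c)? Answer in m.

6.04 m

K_a = tan²(45° − 27.0°/2) = 0.3755; √K_a = 0.6128.
The active pressure is zero where K_a γ z = 2c√K_a, so z_c = 2c/(γ√K_a) = 2×33.1/(17.9×0.6128) = 6.035 m.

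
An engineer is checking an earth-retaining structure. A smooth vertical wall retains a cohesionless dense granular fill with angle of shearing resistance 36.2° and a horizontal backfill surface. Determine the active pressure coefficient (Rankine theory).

0.257

K_a = (1 − sin φ)/(1 + sin φ) = (1 − sin 36.2°)/(1 + sin 36.2°) = 0.2574.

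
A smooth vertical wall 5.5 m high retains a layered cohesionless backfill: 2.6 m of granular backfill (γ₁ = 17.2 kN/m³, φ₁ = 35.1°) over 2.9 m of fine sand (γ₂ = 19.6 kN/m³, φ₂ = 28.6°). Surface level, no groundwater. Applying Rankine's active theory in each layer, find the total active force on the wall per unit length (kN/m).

90.5 kN/m

K_a1 = tan²(45°−35.1°/2) = 0.2698; K_a2 = tan²(45°−28.6°/2) = 0.3525.
Layer 1: σ at base = K_a1 γ₁ h₁ = 12.07 kPa; P₁ = ½×12.07×2.6 = 15.69.
Layer 2: σ_v at top = γ₁h₁ = 44.72; σ_h top = K_a2×44.72 = 15.77; σ_h base = K_a2×(44.72+19.6×2.9) = 35.80.
P₂ = ½(15.77+35.80)×2.9 = 74.78. Total P_a = 15.69+74.78 = 90.46 kN/m.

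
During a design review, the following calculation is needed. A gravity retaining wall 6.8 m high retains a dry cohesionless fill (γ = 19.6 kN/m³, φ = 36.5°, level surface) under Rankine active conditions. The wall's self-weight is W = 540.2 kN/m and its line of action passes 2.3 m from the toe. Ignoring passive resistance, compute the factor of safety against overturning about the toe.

4.76

K_a = tan²(45° − 36.5°/2) = 0.2541.
P_a = ½K_aγH² = 0.5×0.2541×19.6×6.8² = 115.1 kN/m, acting at H/3 = 2.267 m above the base.
Overturning moment M_o = P_a × H/3 = 115.1 × 2.267 = 261.0.
Resisting moment M_r = W × 2.3 = 540.2 × 2.3 = 1242.
FS_overturning = M_r/M_o = 1242/261.0 = 4.761.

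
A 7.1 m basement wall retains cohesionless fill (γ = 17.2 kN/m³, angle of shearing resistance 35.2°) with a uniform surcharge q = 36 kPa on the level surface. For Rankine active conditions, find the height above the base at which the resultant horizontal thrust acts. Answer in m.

K_a = 0.2687.
Triangular part P₁ = ½K_aγH² = 116.5 at H/3 = 2.367 m; rectangular part P₂ = K_a q H = 68.68 at H/2 = 3.550 m.
ȳ = (P₁·2.367 + P₂·3.550)/(P₁+P₂) = 2.806 m.

2.81 m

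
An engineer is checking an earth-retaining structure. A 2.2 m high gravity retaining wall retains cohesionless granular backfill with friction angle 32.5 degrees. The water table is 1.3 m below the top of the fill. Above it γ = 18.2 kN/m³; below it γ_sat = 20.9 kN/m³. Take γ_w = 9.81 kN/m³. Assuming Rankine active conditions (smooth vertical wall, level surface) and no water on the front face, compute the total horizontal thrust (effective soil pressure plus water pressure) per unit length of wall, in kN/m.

16.4 kN/m

K_a = tan²(45° − φ/2) = 0.3010.
γ' = 20.9 − 9.81 = 11.09 kN/m³. Depth below WT = 0.9 m.
σ'_h at WT = K_a γ d_w = 7.121 kPa; at base = 7.121 + K_a γ' × 0.9 = 10.13 kPa.
P₁ (0–1.3 m) = ½×7.121×1.3 = 4.629. P₂ (1.3–2.2 m) = ½(7.121+10.13)×0.9 = 7.761.
P_w = ½ γ_w h₂² = 0.5×9.81×0.9² = 3.973. Total = 4.629+7.761+3.973 = 16.36 kN/m.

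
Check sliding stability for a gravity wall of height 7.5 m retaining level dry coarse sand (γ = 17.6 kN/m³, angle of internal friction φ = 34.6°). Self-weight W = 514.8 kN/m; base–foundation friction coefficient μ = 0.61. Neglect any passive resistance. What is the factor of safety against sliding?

2.30

K_a = tan²(45° − 34.6°/2) = 0.2756.
P_a = ½K_aγH² = 0.5×0.2756×17.6×7.5² = 136.4 kN/m, acting at H/3 = 2.500 m above the base.
FS_sliding = μW / P_a = 0.61×514.8 / 136.4 = 2.302.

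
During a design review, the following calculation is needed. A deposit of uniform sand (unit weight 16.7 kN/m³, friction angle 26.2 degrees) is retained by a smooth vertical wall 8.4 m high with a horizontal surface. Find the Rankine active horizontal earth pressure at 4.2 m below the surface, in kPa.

K_a = (1 − sin φ)/(1 + sin φ) = 0.3874.
σ_h = K_a γ z = 0.3874 × 16.7 × 4.2 = 27.17 kPa.

27.2 kPa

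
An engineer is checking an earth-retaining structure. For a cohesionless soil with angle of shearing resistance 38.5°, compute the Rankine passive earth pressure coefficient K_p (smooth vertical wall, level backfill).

K_p = (1 + sin φ)/(1 − sin φ) = tan²(45° + 38.5°/2) = 4.298.

4.30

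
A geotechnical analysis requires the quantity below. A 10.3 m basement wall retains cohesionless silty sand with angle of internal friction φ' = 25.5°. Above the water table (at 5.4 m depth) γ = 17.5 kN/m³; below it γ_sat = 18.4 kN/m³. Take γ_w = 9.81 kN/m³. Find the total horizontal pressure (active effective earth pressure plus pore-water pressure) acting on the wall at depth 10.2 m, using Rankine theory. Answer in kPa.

K_a = (1 − sin φ)/(1 + sin φ) = 0.3981.
γ' = 18.4 − 9.81 = 8.590 kN/m³.
Effective vertical stress at 10.2 m: σ'_v = 17.5×5.4 + 8.590×4.80 = 135.7 kPa.
σ'_h = K_a σ'_v = 0.3981 × 135.7 = 54.04 kPa; u = γ_w × 4.80 = 47.09 kPa.
Total σ_h = 54.04 + 47.09 = 101.1 kPa.

101 kPa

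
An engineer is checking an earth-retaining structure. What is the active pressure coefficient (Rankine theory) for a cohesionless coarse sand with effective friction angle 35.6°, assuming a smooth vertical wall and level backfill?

K_a = tan²(45° − φ/2) = tan²(27.20°) = 0.2641.

0.264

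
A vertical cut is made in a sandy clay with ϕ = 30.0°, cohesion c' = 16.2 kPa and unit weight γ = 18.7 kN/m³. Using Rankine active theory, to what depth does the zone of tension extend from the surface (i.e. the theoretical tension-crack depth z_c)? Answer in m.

3.00 m

K_a = tan²(45° − 30.0°/2) = 0.3333; √K_a = 0.5774.
The active pressure is zero where K_a γ z = 2c√K_a, so z_c = 2c/(γ√K_a) = 2×16.2/(18.7×0.5774) = 3.001 m.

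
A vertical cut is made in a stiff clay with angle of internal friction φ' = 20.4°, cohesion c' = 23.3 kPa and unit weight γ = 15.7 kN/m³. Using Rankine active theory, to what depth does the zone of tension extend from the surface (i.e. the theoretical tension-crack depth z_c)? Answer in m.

4.27 m

K_a = tan²(45° − 20.4°/2) = 0.4831; √K_a = 0.6950.
The active pressure is zero where K_a γ z = 2c√K_a, so z_c = 2c/(γ√K_a) = 2×23.3/(15.7×0.6950) = 4.271 m.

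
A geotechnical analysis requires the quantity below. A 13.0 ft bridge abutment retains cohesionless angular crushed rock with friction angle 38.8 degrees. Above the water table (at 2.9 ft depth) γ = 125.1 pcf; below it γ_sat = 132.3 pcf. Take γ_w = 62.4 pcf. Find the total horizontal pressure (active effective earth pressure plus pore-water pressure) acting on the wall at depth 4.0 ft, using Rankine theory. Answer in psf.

170 psf

K_a = (1 − sin φ)/(1 + sin φ) = 0.2296.
γ' = 132.3 − 62.4 = 69.90 pcf.
Effective vertical stress at 4.0 ft: σ'_v = 125.1×2.9 + 69.90×1.10 = 439.7 psf.
σ'_h = K_a σ'_v = 0.2296 × 439.7 = 100.9 psf; u = γ_w × 1.10 = 68.64 psf.
Total σ_h = 100.9 + 68.64 = 169.6 psf.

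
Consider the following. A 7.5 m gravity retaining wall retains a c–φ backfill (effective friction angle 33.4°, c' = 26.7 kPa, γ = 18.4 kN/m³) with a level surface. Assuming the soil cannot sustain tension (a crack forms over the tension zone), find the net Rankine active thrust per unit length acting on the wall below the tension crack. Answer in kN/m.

11.9 kN/m

K_a = 0.2899; √K_a = 0.5384.
Tension-crack depth z_c = 2c/(γ√K_a) = 2×26.7/(18.4×0.5384) = 5.390 m.
σ_a at base = K_a γ H − 2c√K_a = 0.2899×18.4×7.5 − 2×26.7×0.5384 = 11.26 kPa.
P_a = ½ × 11.26 × (H − z_c) = 0.5×11.26×2.110 = 11.88 kN/m.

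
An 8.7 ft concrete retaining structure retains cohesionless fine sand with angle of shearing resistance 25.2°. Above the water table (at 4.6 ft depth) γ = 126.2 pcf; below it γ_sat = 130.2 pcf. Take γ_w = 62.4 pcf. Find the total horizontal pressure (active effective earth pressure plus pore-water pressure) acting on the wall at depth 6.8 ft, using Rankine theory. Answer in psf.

431 psf

K_a = (1 − sin φ)/(1 + sin φ) = 0.4027.
γ' = 130.2 − 62.4 = 67.80 pcf.
Effective vertical stress at 6.8 ft: σ'_v = 126.2×4.6 + 67.80×2.20 = 729.7 psf.
σ'_h = K_a σ'_v = 0.4027 × 729.7 = 293.9 psf; u = γ_w × 2.20 = 137.3 psf.
Total σ_h = 293.9 + 137.3 = 431.2 psf.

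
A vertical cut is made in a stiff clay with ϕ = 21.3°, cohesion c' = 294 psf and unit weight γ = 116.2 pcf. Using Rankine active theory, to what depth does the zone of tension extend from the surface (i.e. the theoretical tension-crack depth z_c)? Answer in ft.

7.40 ft

K_a = tan²(45° − 21.3°/2) = 0.4671; √K_a = 0.6834.
The active pressure is zero where K_a γ z = 2c√K_a, so z_c = 2c/(γ√K_a) = 2×294/(116.2×0.6834) = 7.404 ft.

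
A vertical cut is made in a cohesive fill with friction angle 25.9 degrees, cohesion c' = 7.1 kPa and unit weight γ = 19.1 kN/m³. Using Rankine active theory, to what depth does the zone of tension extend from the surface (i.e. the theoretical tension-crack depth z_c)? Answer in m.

K_a = tan²(45° − 25.9°/2) = 0.3920; √K_a = 0.6261.
The active pressure is zero where K_a γ z = 2c√K_a, so z_c = 2c/(γ√K_a) = 2×7.1/(19.1×0.6261) = 1.187 m.

1.19 m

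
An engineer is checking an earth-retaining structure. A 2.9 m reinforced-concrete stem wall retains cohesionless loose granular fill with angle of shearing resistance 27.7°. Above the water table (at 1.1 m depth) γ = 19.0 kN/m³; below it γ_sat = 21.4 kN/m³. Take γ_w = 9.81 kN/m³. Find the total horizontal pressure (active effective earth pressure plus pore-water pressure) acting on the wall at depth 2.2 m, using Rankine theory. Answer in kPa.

K_a = (1 − sin φ)/(1 + sin φ) = 0.3653.
γ' = 21.4 − 9.81 = 11.59 kN/m³.
Effective vertical stress at 2.2 m: σ'_v = 19.0×1.1 + 11.59×1.10 = 33.65 kPa.
σ'_h = K_a σ'_v = 0.3653 × 33.65 = 12.29 kPa; u = γ_w × 1.10 = 10.79 kPa.
Total σ_h = 12.29 + 10.79 = 23.08 kPa.

23.1 kPa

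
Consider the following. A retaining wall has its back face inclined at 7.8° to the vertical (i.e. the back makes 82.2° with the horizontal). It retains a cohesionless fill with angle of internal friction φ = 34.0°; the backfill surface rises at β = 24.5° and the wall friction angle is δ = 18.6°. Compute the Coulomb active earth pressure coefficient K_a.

K_a = sin²(α+φ) / [sin²α · sin(α−δ) · (1 + √{sin(φ+δ)sin(φ−β) / (sin(α−δ)sin(α+β))})²].
With α = 82.2°, φ = 34.0°, δ = 18.6°, β = 24.5°: K_a = 0.4733.

0.473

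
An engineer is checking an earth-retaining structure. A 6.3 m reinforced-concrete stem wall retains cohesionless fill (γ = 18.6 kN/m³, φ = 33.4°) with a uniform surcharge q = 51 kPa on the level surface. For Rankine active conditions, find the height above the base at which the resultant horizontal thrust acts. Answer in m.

2.59 m

K_a = 0.2899.
Triangular part P₁ = ½K_aγH² = 107.0 at H/3 = 2.100 m; rectangular part P₂ = K_a q H = 93.15 at H/2 = 3.150 m.
ȳ = (P₁·2.100 + P₂·3.150)/(P₁+P₂) = 2.589 m.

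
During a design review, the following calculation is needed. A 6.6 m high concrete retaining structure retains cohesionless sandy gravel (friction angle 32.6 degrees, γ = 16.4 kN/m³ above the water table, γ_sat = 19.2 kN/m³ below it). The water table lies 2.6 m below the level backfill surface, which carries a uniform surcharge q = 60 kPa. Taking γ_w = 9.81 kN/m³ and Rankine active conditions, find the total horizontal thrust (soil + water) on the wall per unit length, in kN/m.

287 kN/m

K_a = tan²(45° − φ/2) = 0.2997.
γ' = 19.2 − 9.81 = 9.390 kN/m³. h₂ = H − d_w = 4.0 m.
σ'_h: at surface K_a·q = 17.98; at WT K_a(q+γd_w) = 30.77; at base K_a(q+γd_w+γ'h₂) = 42.02 kPa.
P₁ = ½(17.98+30.77)×2.6 = 63.37; P₂ = ½(30.77+42.02)×4.0 = 145.6; P_w = ½γ_w h₂² = 78.48.
Total = 63.37+145.6+78.48 = 287.4 kN/m.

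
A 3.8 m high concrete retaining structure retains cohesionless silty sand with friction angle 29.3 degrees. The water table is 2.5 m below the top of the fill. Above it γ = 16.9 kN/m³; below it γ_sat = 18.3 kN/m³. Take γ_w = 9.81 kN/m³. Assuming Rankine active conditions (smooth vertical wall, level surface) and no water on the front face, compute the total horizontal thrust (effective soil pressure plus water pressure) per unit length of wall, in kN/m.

47.7 kN/m

K_a = tan²(45° − φ/2) = 0.3428.
γ' = 18.3 − 9.81 = 8.490 kN/m³. Depth below WT = 1.3 m.
σ'_h at WT = K_a γ d_w = 14.48 kPa; at base = 14.48 + K_a γ' × 1.3 = 18.27 kPa.
P₁ (0–2.5 m) = ½×14.48×2.5 = 18.11. P₂ (2.5–3.8 m) = ½(14.48+18.27)×1.3 = 21.29.
P_w = ½ γ_w h₂² = 0.5×9.81×1.3² = 8.289. Total = 18.11+21.29+8.289 = 47.69 kN/m.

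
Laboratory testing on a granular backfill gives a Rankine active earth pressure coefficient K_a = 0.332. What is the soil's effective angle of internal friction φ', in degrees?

K_a = tan²(45° − φ/2) ⇒ 45° − φ/2 = arctan(√0.332) = 29.95°.
φ = 2(45° − 29.95°) = 30.10°.

30.1°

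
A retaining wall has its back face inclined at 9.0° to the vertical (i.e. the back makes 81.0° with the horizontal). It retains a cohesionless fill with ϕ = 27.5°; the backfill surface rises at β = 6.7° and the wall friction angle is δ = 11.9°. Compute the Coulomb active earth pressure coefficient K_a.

0.444

K_a = sin²(α+φ) / [sin²α · sin(α−δ) · (1 + √{sin(φ+δ)sin(φ−β) / (sin(α−δ)sin(α+β))})²].
With α = 81.0°, φ = 27.5°, δ = 11.9°, β = 6.7°: K_a = 0.4437.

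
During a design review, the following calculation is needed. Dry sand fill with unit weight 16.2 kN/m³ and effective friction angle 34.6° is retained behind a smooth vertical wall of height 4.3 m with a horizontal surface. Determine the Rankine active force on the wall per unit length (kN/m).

K_a = tan²(45° − φ/2) = 0.2756.
P_a = ½ K_a γ H² = 0.5 × 0.2756 × 16.2 × 4.3² = 41.28 kN/m.

41.3 kN/m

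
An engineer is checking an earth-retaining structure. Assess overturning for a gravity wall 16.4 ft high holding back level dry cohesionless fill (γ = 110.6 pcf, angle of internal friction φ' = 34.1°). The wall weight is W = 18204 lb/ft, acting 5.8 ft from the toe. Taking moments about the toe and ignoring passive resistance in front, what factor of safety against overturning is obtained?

K_a = tan²(45° − 34.1°/2) = 0.2815.
P_a = ½K_aγH² = 0.5×0.2815×110.6×16.4² = 4187 lb/ft, acting at H/3 = 5.467 ft above the base.
Overturning moment M_o = P_a × H/3 = 4187 × 5.467 = 22890.
Resisting moment M_r = W × 5.8 = 18204 × 5.8 = 105600.
FS_overturning = M_r/M_o = 105600/22890 = 4.613.

4.61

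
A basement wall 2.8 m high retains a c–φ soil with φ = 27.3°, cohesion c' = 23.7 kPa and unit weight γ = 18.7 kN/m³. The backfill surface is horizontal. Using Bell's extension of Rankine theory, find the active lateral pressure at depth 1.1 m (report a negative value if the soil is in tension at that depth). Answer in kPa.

-21.2 kPa

K_a = (1 − sin φ)/(1 + sin φ) = 0.3711.
σ_a = K_a γ z − 2c√K_a = 0.3711×18.7×1.1 − 2×23.7×0.6092 = -21.24 kPa.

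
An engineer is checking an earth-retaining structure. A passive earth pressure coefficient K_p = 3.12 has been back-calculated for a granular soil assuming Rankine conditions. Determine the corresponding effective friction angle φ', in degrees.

K_p = (1+sin φ)/(1−sin φ) ⇒ sin φ = (K_p − 1)/(K_p + 1) = 0.5146.
φ = arcsin(0.5146) = 30.97°.

31.0°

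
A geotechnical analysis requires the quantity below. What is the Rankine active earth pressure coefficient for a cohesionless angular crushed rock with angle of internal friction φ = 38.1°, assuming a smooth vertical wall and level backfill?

0.237

K_a = (1 − sin φ)/(1 + sin φ) = (1 − sin 38.1°)/(1 + sin 38.1°) = 0.2368.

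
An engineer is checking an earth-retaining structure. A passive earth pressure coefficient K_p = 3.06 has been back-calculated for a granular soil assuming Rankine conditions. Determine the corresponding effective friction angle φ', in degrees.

K_p = (1+sin φ)/(1−sin φ) ⇒ sin φ = (K_p − 1)/(K_p + 1) = 0.5074.
φ = arcsin(0.5074) = 30.49°.

30.5°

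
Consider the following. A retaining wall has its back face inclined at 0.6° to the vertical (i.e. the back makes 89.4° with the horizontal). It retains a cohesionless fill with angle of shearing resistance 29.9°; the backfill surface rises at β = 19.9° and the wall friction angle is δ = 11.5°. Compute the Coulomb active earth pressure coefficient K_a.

0.425

K_a = sin²(α+φ) / [sin²α · sin(α−δ) · (1 + √{sin(φ+δ)sin(φ−β) / (sin(α−δ)sin(α+β))})²].
With α = 89.4°, φ = 29.9°, δ = 11.5°, β = 19.9°: K_a = 0.4251.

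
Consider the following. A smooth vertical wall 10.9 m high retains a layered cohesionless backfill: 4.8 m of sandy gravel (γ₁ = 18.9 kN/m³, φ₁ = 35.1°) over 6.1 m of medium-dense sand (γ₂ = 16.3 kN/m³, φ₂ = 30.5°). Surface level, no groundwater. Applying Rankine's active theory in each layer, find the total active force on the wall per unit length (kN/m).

K_a1 = tan²(45°−35.1°/2) = 0.2698; K_a2 = tan²(45°−30.5°/2) = 0.3267.
Layer 1: σ at base = K_a1 γ₁ h₁ = 24.48 kPa; P₁ = ½×24.48×4.8 = 58.75.
Layer 2: σ_v at top = γ₁h₁ = 90.72; σ_h top = K_a2×90.72 = 29.64; σ_h base = K_a2×(90.72+16.3×6.1) = 62.12.
P₂ = ½(29.64+62.12)×6.1 = 279.8. Total P_a = 58.75+279.8 = 338.6 kN/m.

339 kN/m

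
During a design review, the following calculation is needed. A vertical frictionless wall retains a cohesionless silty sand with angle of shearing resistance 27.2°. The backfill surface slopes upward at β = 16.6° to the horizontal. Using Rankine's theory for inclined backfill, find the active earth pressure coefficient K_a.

0.438

K_a = cos β · (cos β − √(cos²β − cos²φ)) / (cos β + √(cos²β − cos²φ)).
cos β = 0.9583, cos φ = 0.8894, √(cos²β − cos²φ) = 0.3568.
K_a = 0.9583 × (0.9583 − 0.3568)/(0.9583 + 0.3568) = 0.4383.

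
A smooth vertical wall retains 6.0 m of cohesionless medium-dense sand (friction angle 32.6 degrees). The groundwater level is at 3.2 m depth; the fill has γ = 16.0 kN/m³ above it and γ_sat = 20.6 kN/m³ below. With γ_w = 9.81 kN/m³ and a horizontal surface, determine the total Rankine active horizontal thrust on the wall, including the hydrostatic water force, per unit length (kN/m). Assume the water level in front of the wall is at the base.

K_a = tan²(45° − φ/2) = 0.2997.
γ' = 20.6 − 9.81 = 10.79 kN/m³. Depth below WT = 2.8 m.
σ'_h at WT = K_a γ d_w = 15.35 kPa; at base = 15.35 + K_a γ' × 2.8 = 24.40 kPa.
P₁ (0–3.2 m) = ½×15.35×3.2 = 24.55. P₂ (3.2–6.0 m) = ½(15.35+24.40)×2.8 = 55.65.
P_w = ½ γ_w h₂² = 0.5×9.81×2.8² = 38.46. Total = 24.55+55.65+38.46 = 118.7 kN/m.

119 kN/m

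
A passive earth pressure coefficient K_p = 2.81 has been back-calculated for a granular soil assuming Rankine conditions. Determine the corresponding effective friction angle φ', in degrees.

28.4°

K_p = (1+sin φ)/(1−sin φ) ⇒ sin φ = (K_p − 1)/(K_p + 1) = 0.4751.
φ = arcsin(0.4751) = 28.36°.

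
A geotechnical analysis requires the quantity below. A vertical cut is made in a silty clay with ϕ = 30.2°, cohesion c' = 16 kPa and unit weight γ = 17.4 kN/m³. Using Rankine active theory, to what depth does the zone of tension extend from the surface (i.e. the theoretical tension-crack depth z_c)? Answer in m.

3.20 m

K_a = tan²(45° − 30.2°/2) = 0.3307; √K_a = 0.5750.
The active pressure is zero where K_a γ z = 2c√K_a, so z_c = 2c/(γ√K_a) = 2×16/(17.4×0.5750) = 3.198 m.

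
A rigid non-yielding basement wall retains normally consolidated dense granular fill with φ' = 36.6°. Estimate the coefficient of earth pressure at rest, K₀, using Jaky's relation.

0.404

K₀ = 1 − sin φ' = 1 − sin 36.6° = 0.4038.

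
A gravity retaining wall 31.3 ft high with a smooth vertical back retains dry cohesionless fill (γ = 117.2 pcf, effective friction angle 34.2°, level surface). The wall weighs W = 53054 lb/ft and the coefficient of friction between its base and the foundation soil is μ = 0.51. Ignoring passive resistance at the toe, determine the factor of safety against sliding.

1.68

K_a = tan²(45° − 34.2°/2) = 0.2803.
P_a = ½K_aγH² = 0.5×0.2803×117.2×31.3² = 16090 lb/ft, acting at H/3 = 10.43 ft above the base.
FS_sliding = μW / P_a = 0.51×53054 / 16090 = 1.681.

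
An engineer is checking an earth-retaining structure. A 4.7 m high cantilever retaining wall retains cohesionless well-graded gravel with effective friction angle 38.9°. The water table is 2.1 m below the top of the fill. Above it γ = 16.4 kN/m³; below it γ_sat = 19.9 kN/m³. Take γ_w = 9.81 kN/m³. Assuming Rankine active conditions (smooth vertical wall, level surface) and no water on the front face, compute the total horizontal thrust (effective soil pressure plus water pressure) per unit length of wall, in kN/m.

K_a = tan²(45° − φ/2) = 0.2285.
γ' = 19.9 − 9.81 = 10.09 kN/m³. Depth below WT = 2.6 m.
σ'_h at WT = K_a γ d_w = 7.871 kPa; at base = 7.871 + K_a γ' × 2.6 = 13.87 kPa.
P₁ (0–2.1 m) = ½×7.871×2.1 = 8.264. P₂ (2.1–4.7 m) = ½(7.871+13.87)×2.6 = 28.26.
P_w = ½ γ_w h₂² = 0.5×9.81×2.6² = 33.16. Total = 8.264+28.26+33.16 = 69.68 kN/m.

69.7 kN/m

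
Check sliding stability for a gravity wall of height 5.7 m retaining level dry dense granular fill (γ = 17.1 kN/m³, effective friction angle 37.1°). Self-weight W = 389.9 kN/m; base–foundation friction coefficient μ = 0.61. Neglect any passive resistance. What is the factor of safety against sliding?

K_a = tan²(45° − 37.1°/2) = 0.2475.
P_a = ½K_aγH² = 0.5×0.2475×17.1×5.7² = 68.75 kN/m, acting at H/3 = 1.900 m above the base.
FS_sliding = μW / P_a = 0.61×389.9 / 68.75 = 3.459.

3.46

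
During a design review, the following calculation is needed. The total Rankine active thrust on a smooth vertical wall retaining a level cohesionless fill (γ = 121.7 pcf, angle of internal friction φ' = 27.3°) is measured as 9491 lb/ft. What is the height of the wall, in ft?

20.5 ft

K_a = 0.3711. P_a = ½ K_a γ H² ⇒ H = √(2P_a/(K_a γ)).
H = √(2×9491/(0.3711×121.7)) = 20.50 ft.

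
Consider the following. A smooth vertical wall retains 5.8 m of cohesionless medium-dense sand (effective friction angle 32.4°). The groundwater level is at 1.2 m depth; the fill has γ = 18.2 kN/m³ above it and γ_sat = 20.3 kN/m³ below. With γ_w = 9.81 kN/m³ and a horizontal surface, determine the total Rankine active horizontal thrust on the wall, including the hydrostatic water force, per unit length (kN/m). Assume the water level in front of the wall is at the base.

172 kN/m

K_a = tan²(45° − φ/2) = 0.3022.
γ' = 20.3 − 9.81 = 10.49 kN/m³. Depth below WT = 4.6 m.
σ'_h at WT = K_a γ d_w = 6.601 kPa; at base = 6.601 + K_a γ' × 4.6 = 21.18 kPa.
P₁ (0–1.2 m) = ½×6.601×1.2 = 3.960. P₂ (1.2–5.8 m) = ½(6.601+21.18)×4.6 = 63.91.
P_w = ½ γ_w h₂² = 0.5×9.81×4.6² = 103.8. Total = 3.960+63.91+103.8 = 171.7 kN/m.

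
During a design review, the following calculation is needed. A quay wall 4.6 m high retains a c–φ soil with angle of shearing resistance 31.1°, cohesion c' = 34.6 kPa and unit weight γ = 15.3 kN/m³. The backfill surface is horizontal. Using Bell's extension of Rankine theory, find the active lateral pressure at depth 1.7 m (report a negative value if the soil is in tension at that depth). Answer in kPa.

-30.8 kPa

K_a = (1 − sin φ)/(1 + sin φ) = 0.3188.
σ_a = K_a γ z − 2c√K_a = 0.3188×15.3×1.7 − 2×34.6×0.5646 = -30.78 kPa.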